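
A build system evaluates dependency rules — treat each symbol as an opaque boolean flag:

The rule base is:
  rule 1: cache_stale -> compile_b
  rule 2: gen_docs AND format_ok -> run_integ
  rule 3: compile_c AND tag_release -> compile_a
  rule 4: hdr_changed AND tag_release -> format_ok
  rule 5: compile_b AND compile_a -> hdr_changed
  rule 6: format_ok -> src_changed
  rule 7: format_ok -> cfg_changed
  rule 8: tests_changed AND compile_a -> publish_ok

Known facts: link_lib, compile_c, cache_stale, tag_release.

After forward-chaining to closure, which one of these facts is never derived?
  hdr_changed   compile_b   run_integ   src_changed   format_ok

run_integ

[1] rule 1 [cache_stale -> compile_b]; rule 3 [compile_c AND tag_release -> compile_a]. ⇒ new: compile_b, compile_a.
[2] rule 5 [compile_b AND compile_a -> hdr_changed]. ⇒ new: hdr_changed.
[3] rule 4 [hdr_changed AND tag_release -> format_ok]. ⇒ new: format_ok.
[4] rule 6 [format_ok -> src_changed]; rule 7 [format_ok -> cfg_changed]. ⇒ new: src_changed, cfg_changed.
Derived: hdr_changed (round 2), compile_b (round 1), format_ok (round 3), src_changed (round 4). run_integ never appears in any round.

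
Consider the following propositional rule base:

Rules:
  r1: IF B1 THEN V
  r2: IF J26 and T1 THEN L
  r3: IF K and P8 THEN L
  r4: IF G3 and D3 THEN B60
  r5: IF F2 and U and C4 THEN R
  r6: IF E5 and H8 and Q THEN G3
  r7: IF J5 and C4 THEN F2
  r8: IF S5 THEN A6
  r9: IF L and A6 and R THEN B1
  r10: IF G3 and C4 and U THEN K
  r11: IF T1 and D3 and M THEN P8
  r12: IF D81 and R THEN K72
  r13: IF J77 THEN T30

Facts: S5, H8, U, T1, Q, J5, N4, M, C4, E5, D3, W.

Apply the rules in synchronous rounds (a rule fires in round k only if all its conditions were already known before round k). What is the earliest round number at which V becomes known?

Round 1: r6 [IF E5 and H8 and Q THEN G3]; r7 [IF J5 and C4 THEN F2]; r8 [IF S5 THEN A6]; r11 [IF T1 and D3 and M THEN P8]. Adds G3, F2, A6, P8.
Round 2: r4 [IF G3 and D3 THEN B60]; r5 [IF F2 and U and C4 THEN R]; r10 [IF G3 and C4 and U THEN K]. Adds B60, R, K.
Round 3: r3 [IF K and P8 THEN L]. Adds L.
Round 4: r9 [IF L and A6 and R THEN B1]. Adds B1.
Round 5: r1 [IF B1 THEN V]. Adds V.
V first appears in round 5.

5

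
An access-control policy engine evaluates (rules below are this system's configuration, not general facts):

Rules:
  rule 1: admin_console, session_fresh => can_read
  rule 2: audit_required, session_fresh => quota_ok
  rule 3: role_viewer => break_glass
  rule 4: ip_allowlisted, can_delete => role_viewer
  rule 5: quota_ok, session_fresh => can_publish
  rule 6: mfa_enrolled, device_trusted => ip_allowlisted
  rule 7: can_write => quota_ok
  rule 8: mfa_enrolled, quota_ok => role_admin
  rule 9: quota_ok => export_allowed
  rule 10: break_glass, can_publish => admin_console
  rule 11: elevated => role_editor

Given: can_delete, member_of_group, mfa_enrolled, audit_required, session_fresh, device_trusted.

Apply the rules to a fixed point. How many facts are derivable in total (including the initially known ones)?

15

Round 1 — rule 2, rule 6, derive quota_ok, ip_allowlisted.
Round 2 — rule 4, rule 5, rule 8, rule 9, derive role_viewer, can_publish, role_admin, export_allowed.
Round 3 — rule 3, derive break_glass.
Round 4 — rule 10, derive admin_console.
Round 5 — rule 1, derive can_read.
Closure: {admin_console, audit_required, break_glass, can_delete, can_publish, can_read, device_trusted, export_allowed, ip_allowlisted, member_of_group, mfa_enrolled, quota_ok, role_admin, role_viewer, session_fresh} — 15 facts.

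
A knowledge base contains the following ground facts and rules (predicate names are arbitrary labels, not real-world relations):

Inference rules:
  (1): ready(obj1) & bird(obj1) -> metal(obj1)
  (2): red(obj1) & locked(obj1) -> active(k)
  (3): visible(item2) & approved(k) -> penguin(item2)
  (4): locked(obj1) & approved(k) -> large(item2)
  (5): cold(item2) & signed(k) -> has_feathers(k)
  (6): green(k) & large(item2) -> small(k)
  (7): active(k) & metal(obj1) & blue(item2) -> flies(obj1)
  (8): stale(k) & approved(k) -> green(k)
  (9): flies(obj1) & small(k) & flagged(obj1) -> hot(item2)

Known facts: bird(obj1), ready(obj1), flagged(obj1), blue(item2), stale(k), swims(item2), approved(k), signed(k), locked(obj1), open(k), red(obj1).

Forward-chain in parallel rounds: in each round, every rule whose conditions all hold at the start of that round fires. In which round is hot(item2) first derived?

Round 1: (1) [ready(obj1) & bird(obj1) -> metal(obj1)]; (2) [red(obj1) & locked(obj1) -> active(k)]; (4) [locked(obj1) & approved(k) -> large(item2)]; (8) [stale(k) & approved(k) -> green(k)]. Adds metal(obj1), active(k), large(item2), green(k).
Round 2: (6) [green(k) & large(item2) -> small(k)]; (7) [active(k) & metal(obj1) & blue(item2) -> flies(obj1)]. Adds small(k), flies(obj1).
Round 3: (9) [flies(obj1) & small(k) & flagged(obj1) -> hot(item2)]. Adds hot(item2).
hot(item2) first appears in round 3.

3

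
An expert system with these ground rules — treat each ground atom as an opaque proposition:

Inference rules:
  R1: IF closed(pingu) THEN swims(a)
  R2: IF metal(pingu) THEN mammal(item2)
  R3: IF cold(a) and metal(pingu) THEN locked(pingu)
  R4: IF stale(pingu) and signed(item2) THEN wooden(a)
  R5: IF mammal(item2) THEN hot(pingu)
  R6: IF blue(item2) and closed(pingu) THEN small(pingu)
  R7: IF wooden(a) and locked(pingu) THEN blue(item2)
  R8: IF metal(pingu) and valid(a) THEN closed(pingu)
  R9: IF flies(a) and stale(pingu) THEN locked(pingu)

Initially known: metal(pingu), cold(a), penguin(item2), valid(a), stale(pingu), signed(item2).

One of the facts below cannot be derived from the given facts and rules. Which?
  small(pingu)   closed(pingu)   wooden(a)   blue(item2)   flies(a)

Round 1: R2 [IF metal(pingu) THEN mammal(item2)]; R3 [IF cold(a) and metal(pingu) THEN locked(pingu)]; R4 [IF stale(pingu) and signed(item2) THEN wooden(a)]; R8 [IF metal(pingu) and valid(a) THEN closed(pingu)]. New: mammal(item2), locked(pingu), wooden(a), closed(pingu).
Round 2: R1 [IF closed(pingu) THEN swims(a)]; R5 [IF mammal(item2) THEN hot(pingu)]; R7 [IF wooden(a) and locked(pingu) THEN blue(item2)]. New: swims(a), hot(pingu), blue(item2).
Round 3: R6 [IF blue(item2) and closed(pingu) THEN small(pingu)]. New: small(pingu).
Derived: wooden(a) (round 1), small(pingu) (round 3), blue(item2) (round 2), closed(pingu) (round 1). flies(a) never appears in any round.

flies(a)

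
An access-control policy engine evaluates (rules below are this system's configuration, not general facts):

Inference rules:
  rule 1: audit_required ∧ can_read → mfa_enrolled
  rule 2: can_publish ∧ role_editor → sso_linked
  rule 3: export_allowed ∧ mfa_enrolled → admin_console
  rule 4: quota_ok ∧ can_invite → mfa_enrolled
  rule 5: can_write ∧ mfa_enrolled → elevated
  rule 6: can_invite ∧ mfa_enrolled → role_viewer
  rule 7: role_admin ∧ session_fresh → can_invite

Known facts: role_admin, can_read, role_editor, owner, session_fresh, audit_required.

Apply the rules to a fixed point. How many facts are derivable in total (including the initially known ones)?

Round 1 — rule 1, rule 7, derive mfa_enrolled, can_invite.
Round 2 — rule 6, derive role_viewer.
Closure: {audit_required, can_invite, can_read, mfa_enrolled, owner, role_admin, role_editor, role_viewer, session_fresh} — 9 facts.

9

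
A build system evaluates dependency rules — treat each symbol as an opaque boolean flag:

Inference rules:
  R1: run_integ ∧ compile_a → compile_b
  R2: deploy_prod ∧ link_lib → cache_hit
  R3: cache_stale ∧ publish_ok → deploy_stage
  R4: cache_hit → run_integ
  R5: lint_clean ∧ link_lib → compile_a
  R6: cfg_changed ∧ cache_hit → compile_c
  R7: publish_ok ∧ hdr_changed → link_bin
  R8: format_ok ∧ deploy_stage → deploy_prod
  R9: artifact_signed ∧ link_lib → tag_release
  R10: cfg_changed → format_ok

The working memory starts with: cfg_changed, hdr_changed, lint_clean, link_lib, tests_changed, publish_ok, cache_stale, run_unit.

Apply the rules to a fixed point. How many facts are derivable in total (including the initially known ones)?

Round 1: R3 [cache_stale ∧ publish_ok → deploy_stage]; R5 [lint_clean ∧ link_lib → compile_a]; R7 [publish_ok ∧ hdr_changed → link_bin]; R10 [cfg_changed → format_ok]. Adds deploy_stage, compile_a, link_bin, format_ok.
Round 2: R8 [format_ok ∧ deploy_stage → deploy_prod]. Adds deploy_prod.
Round 3: R2 [deploy_prod ∧ link_lib → cache_hit]. Adds cache_hit.
Round 4: R4 [cache_hit → run_integ]; R6 [cfg_changed ∧ cache_hit → compile_c]. Adds run_integ, compile_c.
Round 5: R1 [run_integ ∧ compile_a → compile_b]. Adds compile_b.
Closure: {cache_hit, cache_stale, cfg_changed, compile_a, compile_b, compile_c, deploy_prod, deploy_stage, format_ok, hdr_changed, link_bin, link_lib, lint_clean, publish_ok, run_integ, run_unit, tests_changed} — 17 facts.

17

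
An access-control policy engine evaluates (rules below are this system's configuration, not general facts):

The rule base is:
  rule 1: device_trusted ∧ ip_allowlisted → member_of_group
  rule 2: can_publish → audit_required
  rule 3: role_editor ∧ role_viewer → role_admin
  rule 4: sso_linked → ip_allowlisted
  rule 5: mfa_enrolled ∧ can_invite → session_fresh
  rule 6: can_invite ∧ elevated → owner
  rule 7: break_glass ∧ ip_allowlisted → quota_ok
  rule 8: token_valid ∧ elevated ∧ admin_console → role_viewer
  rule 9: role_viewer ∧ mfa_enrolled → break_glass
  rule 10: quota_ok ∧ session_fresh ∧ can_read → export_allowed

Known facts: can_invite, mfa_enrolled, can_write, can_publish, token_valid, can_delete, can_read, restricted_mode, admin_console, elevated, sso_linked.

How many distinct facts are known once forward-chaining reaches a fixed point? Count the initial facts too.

19

Round 1: rule 2 [can_publish → audit_required]; rule 4 [sso_linked → ip_allowlisted]; rule 5 [mfa_enrolled ∧ can_invite → session_fresh]; rule 6 [can_invite ∧ elevated → owner]; rule 8 [token_valid ∧ elevated ∧ admin_console → role_viewer]. New: audit_required, ip_allowlisted, session_fresh, owner, role_viewer.
Round 2: rule 9 [role_viewer ∧ mfa_enrolled → break_glass]. New: break_glass.
Round 3: rule 7 [break_glass ∧ ip_allowlisted → quota_ok]. New: quota_ok.
Round 4: rule 10 [quota_ok ∧ session_fresh ∧ can_read → export_allowed]. New: export_allowed.
Closure: {admin_console, audit_required, break_glass, can_delete, can_invite, can_publish, can_read, can_write, elevated, export_allowed, ip_allowlisted, mfa_enrolled, owner, quota_ok, restricted_mode, role_viewer, session_fresh, sso_linked, token_valid} — 19 facts.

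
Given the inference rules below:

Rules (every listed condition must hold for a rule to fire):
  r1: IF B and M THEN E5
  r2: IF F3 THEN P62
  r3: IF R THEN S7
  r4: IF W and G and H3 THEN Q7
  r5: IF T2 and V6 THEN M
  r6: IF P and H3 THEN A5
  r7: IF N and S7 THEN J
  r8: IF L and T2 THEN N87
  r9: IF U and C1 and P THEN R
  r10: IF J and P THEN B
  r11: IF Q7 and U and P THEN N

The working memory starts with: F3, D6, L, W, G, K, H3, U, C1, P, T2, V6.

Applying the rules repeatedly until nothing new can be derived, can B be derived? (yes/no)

Round 1: r2 [IF F3 THEN P62]; r4 [IF W and G and H3 THEN Q7]; r5 [IF T2 and V6 THEN M]; r6 [IF P and H3 THEN A5]; r8 [IF L and T2 THEN N87]; r9 [IF U and C1 and P THEN R]. Adds P62, Q7, M, A5, N87, R.
Round 2: r3 [IF R THEN S7]; r11 [IF Q7 and U and P THEN N]. Adds S7, N.
Round 3: r7 [IF N and S7 THEN J]. Adds J.
Round 4: r10 [IF J and P THEN B]. Adds B.
Round 5: r1 [IF B and M THEN E5]. Adds E5.
B appears in round 4, so it is derivable.

yes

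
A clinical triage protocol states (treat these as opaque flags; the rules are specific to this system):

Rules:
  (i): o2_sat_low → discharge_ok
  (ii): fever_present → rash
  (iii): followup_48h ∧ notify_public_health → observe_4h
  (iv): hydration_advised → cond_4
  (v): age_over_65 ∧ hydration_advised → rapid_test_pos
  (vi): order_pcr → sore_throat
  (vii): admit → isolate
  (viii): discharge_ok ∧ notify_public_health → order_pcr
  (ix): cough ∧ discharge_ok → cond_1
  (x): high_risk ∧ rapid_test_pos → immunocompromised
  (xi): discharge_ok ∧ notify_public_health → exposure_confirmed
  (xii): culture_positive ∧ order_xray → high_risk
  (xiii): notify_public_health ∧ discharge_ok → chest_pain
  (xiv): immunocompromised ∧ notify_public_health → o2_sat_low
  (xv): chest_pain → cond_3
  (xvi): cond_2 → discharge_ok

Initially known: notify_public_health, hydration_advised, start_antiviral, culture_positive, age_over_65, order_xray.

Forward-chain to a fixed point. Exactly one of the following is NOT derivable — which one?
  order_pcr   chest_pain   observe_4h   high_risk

Round 1 — (iv), (v), (xii), derive cond_4, rapid_test_pos, high_risk.
Round 2 — (x), derive immunocompromised.
Round 3 — (xiv), derive o2_sat_low.
Round 4 — (i), derive discharge_ok.
Round 5 — (viii), (xi), (xiii), derive order_pcr, exposure_confirmed, chest_pain.
Round 6 — (vi), (xv), derive sore_throat, cond_3.
Derived: order_pcr (round 5), high_risk (round 1), chest_pain (round 5). observe_4h never appears in any round.

observe_4h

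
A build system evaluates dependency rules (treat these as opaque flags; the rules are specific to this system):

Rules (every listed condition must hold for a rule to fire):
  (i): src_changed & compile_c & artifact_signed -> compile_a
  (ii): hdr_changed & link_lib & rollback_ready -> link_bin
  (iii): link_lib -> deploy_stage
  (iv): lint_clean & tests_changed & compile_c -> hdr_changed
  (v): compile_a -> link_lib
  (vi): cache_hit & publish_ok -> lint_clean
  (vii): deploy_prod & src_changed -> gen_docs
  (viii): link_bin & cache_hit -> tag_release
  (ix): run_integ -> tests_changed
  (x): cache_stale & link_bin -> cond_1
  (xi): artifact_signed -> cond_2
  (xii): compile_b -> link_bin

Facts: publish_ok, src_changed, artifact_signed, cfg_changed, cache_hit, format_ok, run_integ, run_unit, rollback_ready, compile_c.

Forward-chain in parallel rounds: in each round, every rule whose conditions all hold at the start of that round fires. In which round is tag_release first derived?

Round 1 — (i), (vi), (ix), (xi), derive compile_a, lint_clean, tests_changed, cond_2.
Round 2 — (iv), (v), derive hdr_changed, link_lib.
Round 3 — (ii), (iii), derive link_bin, deploy_stage.
Round 4 — (viii), derive tag_release.
tag_release first appears in round 4.

4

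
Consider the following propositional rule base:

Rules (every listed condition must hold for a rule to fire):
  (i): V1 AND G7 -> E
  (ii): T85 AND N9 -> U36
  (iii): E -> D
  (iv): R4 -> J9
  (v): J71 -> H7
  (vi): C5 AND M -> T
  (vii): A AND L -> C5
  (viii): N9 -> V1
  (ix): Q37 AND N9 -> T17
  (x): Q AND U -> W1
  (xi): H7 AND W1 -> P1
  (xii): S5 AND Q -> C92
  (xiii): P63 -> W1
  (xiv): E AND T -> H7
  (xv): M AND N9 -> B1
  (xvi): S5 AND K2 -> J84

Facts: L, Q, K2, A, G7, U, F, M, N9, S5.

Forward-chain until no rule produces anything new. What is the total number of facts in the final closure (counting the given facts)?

21

Round 1: (vii) [A AND L -> C5]; (viii) [N9 -> V1]; (x) [Q AND U -> W1]; (xii) [S5 AND Q -> C92]; (xv) [M AND N9 -> B1]; (xvi) [S5 AND K2 -> J84]. Adds C5, V1, W1, C92, B1, J84.
Round 2: (i) [V1 AND G7 -> E]; (vi) [C5 AND M -> T]. Adds E, T.
Round 3: (iii) [E -> D]; (xiv) [E AND T -> H7]. Adds D, H7.
Round 4: (xi) [H7 AND W1 -> P1]. Adds P1.
Closure: {A, B1, C5, C92, D, E, F, G7, H7, J84, K2, L, M, N9, P1, Q, S5, T, U, V1, W1} — 21 facts.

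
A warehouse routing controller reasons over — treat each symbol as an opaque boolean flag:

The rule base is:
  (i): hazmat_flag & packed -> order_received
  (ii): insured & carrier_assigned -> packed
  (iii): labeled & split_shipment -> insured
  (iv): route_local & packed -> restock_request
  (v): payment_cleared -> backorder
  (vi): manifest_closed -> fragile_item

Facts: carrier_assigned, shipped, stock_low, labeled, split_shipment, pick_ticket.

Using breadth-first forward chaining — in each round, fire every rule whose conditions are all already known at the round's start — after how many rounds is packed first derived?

Round 1: (iii) [labeled & split_shipment -> insured]. Adds insured.
Round 2: (ii) [insured & carrier_assigned -> packed]. Adds packed.
packed first appears in round 2.

2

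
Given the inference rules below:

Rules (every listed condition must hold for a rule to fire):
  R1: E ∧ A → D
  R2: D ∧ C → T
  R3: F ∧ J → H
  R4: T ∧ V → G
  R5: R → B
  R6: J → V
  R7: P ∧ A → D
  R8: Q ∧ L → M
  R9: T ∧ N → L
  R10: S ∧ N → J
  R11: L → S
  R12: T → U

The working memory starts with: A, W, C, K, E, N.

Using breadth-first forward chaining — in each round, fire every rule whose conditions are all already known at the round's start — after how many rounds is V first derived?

Round 1 — R1, derive D.
Round 2 — R2, derive T.
Round 3 — R9, R12, derive L, U.
Round 4 — R11, derive S.
Round 5 — R10, derive J.
Round 6 — R6, derive V.
V first appears in round 6.

6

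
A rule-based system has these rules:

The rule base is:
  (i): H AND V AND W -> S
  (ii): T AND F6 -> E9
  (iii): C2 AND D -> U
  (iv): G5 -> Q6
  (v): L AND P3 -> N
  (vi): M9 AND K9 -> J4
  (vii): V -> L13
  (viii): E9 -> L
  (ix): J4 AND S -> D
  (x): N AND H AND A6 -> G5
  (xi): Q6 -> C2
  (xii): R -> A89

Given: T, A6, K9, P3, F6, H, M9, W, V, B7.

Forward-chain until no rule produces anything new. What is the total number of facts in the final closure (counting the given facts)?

21

Round 1: (i) [H AND V AND W -> S]; (ii) [T AND F6 -> E9]; (vi) [M9 AND K9 -> J4]; (vii) [V -> L13]. Adds S, E9, J4, L13.
Round 2: (viii) [E9 -> L]; (ix) [J4 AND S -> D]. Adds L, D.
Round 3: (v) [L AND P3 -> N]. Adds N.
Round 4: (x) [N AND H AND A6 -> G5]. Adds G5.
Round 5: (iv) [G5 -> Q6]. Adds Q6.
Round 6: (xi) [Q6 -> C2]. Adds C2.
Round 7: (iii) [C2 AND D -> U]. Adds U.
Closure: {A6, B7, C2, D, E9, F6, G5, H, J4, K9, L, L13, M9, N, P3, Q6, S, T, U, V, W} — 21 facts.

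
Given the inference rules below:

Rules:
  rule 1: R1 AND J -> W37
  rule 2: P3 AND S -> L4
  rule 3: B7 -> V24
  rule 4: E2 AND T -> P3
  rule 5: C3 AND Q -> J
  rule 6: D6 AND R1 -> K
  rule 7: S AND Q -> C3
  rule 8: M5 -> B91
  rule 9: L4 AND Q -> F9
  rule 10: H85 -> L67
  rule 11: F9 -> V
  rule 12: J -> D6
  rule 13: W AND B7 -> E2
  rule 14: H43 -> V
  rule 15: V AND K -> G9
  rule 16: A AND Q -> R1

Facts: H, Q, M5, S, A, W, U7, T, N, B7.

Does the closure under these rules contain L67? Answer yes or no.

no

Round 1 — rule 3, rule 7, rule 8, rule 13, rule 16, derive V24, C3, B91, E2, R1.
Round 2 — rule 4, rule 5, derive P3, J.
Round 3 — rule 1, rule 2, rule 12, derive W37, L4, D6.
Round 4 — rule 6, rule 9, derive K, F9.
Round 5 — rule 11, derive V.
Round 6 — rule 15, derive G9.
Fixed point reached. L67 is concluded only by rule 10; rule 10 needs H85 (never derived).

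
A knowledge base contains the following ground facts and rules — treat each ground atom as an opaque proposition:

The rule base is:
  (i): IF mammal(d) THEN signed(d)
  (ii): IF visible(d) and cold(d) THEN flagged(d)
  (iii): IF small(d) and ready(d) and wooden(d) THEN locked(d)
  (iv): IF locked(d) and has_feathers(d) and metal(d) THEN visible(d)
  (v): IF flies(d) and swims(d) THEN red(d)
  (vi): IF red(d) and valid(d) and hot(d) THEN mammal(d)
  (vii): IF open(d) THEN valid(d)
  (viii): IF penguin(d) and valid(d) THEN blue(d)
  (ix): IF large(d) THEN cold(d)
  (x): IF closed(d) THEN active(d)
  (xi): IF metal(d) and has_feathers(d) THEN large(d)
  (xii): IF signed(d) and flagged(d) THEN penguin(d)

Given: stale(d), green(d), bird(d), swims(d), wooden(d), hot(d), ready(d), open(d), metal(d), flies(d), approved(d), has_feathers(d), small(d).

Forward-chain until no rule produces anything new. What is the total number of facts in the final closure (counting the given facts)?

[1] (iii) [IF small(d) and ready(d) and wooden(d) THEN locked(d)]; (v) [IF flies(d) and swims(d) THEN red(d)]; (vii) [IF open(d) THEN valid(d)]; (xi) [IF metal(d) and has_feathers(d) THEN large(d)]. ⇒ new: locked(d), red(d), valid(d), large(d).
[2] (iv) [IF locked(d) and has_feathers(d) and metal(d) THEN visible(d)]; (vi) [IF red(d) and valid(d) and hot(d) THEN mammal(d)]; (ix) [IF large(d) THEN cold(d)]. ⇒ new: visible(d), mammal(d), cold(d).
[3] (i) [IF mammal(d) THEN signed(d)]; (ii) [IF visible(d) and cold(d) THEN flagged(d)]. ⇒ new: signed(d), flagged(d).
[4] (xii) [IF signed(d) and flagged(d) THEN penguin(d)]. ⇒ new: penguin(d).
[5] (viii) [IF penguin(d) and valid(d) THEN blue(d)]. ⇒ new: blue(d).
Closure: {approved(d), bird(d), blue(d), cold(d), flagged(d), flies(d), green(d), has_feathers(d), hot(d), large(d), locked(d), mammal(d), metal(d), open(d), penguin(d), ready(d), red(d), signed(d), small(d), stale(d), swims(d), valid(d), visible(d), wooden(d)} — 24 facts.

24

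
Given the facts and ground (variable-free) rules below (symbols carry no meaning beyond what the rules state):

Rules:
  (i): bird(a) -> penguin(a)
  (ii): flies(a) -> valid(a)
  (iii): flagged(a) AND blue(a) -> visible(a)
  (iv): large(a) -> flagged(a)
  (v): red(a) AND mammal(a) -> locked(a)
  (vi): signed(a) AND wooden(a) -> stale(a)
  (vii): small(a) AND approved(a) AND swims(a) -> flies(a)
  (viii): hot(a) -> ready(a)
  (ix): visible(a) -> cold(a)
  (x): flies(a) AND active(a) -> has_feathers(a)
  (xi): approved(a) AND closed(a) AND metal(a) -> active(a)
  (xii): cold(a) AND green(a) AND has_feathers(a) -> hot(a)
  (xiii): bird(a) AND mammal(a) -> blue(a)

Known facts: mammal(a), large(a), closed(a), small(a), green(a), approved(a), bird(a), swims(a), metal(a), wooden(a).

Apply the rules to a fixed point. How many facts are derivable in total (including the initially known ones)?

[1] (i) [bird(a) -> penguin(a)]; (iv) [large(a) -> flagged(a)]; (vii) [small(a) AND approved(a) AND swims(a) -> flies(a)]; (xi) [approved(a) AND closed(a) AND metal(a) -> active(a)]; (xiii) [bird(a) AND mammal(a) -> blue(a)]. ⇒ new: penguin(a), flagged(a), flies(a), active(a), blue(a).
[2] (ii) [flies(a) -> valid(a)]; (iii) [flagged(a) AND blue(a) -> visible(a)]; (x) [flies(a) AND active(a) -> has_feathers(a)]. ⇒ new: valid(a), visible(a), has_feathers(a).
[3] (ix) [visible(a) -> cold(a)]. ⇒ new: cold(a).
[4] (xii) [cold(a) AND green(a) AND has_feathers(a) -> hot(a)]. ⇒ new: hot(a).
[5] (viii) [hot(a) -> ready(a)]. ⇒ new: ready(a).
Closure: {active(a), approved(a), bird(a), blue(a), closed(a), cold(a), flagged(a), flies(a), green(a), has_feathers(a), hot(a), large(a), mammal(a), metal(a), penguin(a), ready(a), small(a), swims(a), valid(a), visible(a), wooden(a)} — 21 facts.

21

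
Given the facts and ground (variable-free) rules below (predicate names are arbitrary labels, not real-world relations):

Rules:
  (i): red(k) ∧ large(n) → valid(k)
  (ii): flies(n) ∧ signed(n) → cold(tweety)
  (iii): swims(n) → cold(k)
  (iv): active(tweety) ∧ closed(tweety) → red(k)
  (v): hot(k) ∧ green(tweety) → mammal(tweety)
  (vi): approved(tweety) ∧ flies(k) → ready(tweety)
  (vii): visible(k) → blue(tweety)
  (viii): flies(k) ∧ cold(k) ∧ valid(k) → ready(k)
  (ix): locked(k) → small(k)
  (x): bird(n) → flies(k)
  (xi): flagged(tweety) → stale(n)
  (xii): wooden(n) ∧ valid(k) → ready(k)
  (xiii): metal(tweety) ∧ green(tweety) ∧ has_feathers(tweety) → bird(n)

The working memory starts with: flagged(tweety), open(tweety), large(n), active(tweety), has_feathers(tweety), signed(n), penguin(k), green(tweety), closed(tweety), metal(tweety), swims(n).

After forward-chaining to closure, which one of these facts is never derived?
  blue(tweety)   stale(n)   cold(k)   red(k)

blue(tweety)

Round 1: (iii) [swims(n) → cold(k)]; (iv) [active(tweety) ∧ closed(tweety) → red(k)]; (xi) [flagged(tweety) → stale(n)]; (xiii) [metal(tweety) ∧ green(tweety) ∧ has_feathers(tweety) → bird(n)]. Adds cold(k), red(k), stale(n), bird(n).
Round 2: (i) [red(k) ∧ large(n) → valid(k)]; (x) [bird(n) → flies(k)]. Adds valid(k), flies(k).
Round 3: (viii) [flies(k) ∧ cold(k) ∧ valid(k) → ready(k)]. Adds ready(k).
Derived: cold(k) (round 1), red(k) (round 1), stale(n) (round 1). blue(tweety) never appears in any round.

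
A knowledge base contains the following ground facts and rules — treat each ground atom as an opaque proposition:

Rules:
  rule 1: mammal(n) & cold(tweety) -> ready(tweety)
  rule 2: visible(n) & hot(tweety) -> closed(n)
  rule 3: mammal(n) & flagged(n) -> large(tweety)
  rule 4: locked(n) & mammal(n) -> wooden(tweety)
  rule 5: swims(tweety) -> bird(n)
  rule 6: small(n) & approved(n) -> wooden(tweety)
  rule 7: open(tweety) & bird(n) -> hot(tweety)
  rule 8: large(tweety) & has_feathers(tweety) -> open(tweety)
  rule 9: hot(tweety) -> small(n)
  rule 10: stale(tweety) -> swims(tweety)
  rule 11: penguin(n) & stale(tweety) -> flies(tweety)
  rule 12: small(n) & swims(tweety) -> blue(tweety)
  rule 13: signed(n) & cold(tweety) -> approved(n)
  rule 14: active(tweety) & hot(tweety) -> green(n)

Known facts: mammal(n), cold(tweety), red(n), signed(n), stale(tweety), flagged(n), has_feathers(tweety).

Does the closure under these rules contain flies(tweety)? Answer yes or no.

Round 1: rule 1 [mammal(n) & cold(tweety) -> ready(tweety)]; rule 3 [mammal(n) & flagged(n) -> large(tweety)]; rule 10 [stale(tweety) -> swims(tweety)]; rule 13 [signed(n) & cold(tweety) -> approved(n)]. Adds ready(tweety), large(tweety), swims(tweety), approved(n).
Round 2: rule 5 [swims(tweety) -> bird(n)]; rule 8 [large(tweety) & has_feathers(tweety) -> open(tweety)]. Adds bird(n), open(tweety).
Round 3: rule 7 [open(tweety) & bird(n) -> hot(tweety)]. Adds hot(tweety).
Round 4: rule 9 [hot(tweety) -> small(n)]. Adds small(n).
Round 5: rule 6 [small(n) & approved(n) -> wooden(tweety)]; rule 12 [small(n) & swims(tweety) -> blue(tweety)]. Adds wooden(tweety), blue(tweety).
Fixed point reached. flies(tweety) is concluded only by rule 11; rule 11 needs penguin(n) (never derived).

no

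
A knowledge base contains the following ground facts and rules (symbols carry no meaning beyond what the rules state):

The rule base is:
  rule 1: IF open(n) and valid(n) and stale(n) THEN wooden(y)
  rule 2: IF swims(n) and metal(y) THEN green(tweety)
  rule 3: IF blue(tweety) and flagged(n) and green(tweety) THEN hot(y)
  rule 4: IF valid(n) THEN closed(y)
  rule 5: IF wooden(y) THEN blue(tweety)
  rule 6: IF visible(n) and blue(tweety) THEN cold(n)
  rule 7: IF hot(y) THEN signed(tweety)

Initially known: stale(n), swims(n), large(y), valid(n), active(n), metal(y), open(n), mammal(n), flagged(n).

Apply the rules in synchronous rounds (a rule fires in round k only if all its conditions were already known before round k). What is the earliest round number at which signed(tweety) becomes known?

4

Round 1: rule 1 [IF open(n) and valid(n) and stale(n) THEN wooden(y)]; rule 2 [IF swims(n) and metal(y) THEN green(tweety)]; rule 4 [IF valid(n) THEN closed(y)]. New: wooden(y), green(tweety), closed(y).
Round 2: rule 5 [IF wooden(y) THEN blue(tweety)]. New: blue(tweety).
Round 3: rule 3 [IF blue(tweety) and flagged(n) and green(tweety) THEN hot(y)]. New: hot(y).
Round 4: rule 7 [IF hot(y) THEN signed(tweety)]. New: signed(tweety).
signed(tweety) first appears in round 4.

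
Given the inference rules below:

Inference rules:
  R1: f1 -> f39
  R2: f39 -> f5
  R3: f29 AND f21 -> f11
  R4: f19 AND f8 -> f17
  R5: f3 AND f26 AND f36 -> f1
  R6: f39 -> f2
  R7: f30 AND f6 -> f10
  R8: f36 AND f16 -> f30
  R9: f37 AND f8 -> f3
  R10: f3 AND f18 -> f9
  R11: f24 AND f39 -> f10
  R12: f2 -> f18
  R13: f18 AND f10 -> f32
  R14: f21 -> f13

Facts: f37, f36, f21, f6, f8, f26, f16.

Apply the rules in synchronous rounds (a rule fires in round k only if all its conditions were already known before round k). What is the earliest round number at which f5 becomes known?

Round 1: R8 [f36 AND f16 -> f30]; R9 [f37 AND f8 -> f3]; R14 [f21 -> f13]. Adds f30, f3, f13.
Round 2: R5 [f3 AND f26 AND f36 -> f1]; R7 [f30 AND f6 -> f10]. Adds f1, f10.
Round 3: R1 [f1 -> f39]. Adds f39.
Round 4: R2 [f39 -> f5]; R6 [f39 -> f2]. Adds f5, f2.
f5 first appears in round 4.

4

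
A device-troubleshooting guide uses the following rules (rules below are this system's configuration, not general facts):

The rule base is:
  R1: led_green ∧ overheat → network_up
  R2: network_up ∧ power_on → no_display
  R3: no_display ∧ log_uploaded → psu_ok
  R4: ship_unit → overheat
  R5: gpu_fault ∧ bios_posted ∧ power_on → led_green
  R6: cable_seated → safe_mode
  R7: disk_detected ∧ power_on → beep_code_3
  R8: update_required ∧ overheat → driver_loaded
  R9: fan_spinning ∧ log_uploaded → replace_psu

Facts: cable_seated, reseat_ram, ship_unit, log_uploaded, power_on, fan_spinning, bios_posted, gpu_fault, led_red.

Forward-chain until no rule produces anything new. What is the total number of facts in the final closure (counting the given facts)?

Round 1 fires R4, R5, R6, R9, giving overheat, led_green, safe_mode, replace_psu.
Round 2 fires R1, giving network_up.
Round 3 fires R2, giving no_display.
Round 4 fires R3, giving psu_ok.
Closure: {bios_posted, cable_seated, fan_spinning, gpu_fault, led_green, led_red, log_uploaded, network_up, no_display, overheat, power_on, psu_ok, replace_psu, reseat_ram, safe_mode, ship_unit} — 16 facts.

16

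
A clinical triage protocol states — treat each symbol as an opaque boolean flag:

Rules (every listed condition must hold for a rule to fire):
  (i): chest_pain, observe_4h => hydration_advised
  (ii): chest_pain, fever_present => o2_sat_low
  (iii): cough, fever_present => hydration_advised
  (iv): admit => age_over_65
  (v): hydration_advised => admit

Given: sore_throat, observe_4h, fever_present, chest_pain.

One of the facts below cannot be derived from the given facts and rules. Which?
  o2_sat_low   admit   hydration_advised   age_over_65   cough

[1] (i) [chest_pain, observe_4h => hydration_advised]; (ii) [chest_pain, fever_present => o2_sat_low]. ⇒ new: hydration_advised, o2_sat_low.
[2] (v) [hydration_advised => admit]. ⇒ new: admit.
[3] (iv) [admit => age_over_65]. ⇒ new: age_over_65.
Derived: admit (round 2), o2_sat_low (round 1), age_over_65 (round 3), hydration_advised (round 1). cough never appears in any round.

cough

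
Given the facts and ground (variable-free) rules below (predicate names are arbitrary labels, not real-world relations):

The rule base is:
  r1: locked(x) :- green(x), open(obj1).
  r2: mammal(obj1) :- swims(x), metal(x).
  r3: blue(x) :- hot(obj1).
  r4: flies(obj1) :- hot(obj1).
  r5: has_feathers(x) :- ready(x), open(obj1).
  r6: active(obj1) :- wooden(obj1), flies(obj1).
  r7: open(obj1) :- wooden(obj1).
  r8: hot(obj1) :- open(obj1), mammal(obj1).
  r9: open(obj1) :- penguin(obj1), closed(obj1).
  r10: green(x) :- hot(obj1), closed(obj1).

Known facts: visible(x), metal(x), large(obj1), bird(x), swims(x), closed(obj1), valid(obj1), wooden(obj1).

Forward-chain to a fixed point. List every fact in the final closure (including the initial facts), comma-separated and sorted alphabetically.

[1] r2 [mammal(obj1) :- swims(x), metal(x).]; r7 [open(obj1) :- wooden(obj1).]. ⇒ new: mammal(obj1), open(obj1).
[2] r8 [hot(obj1) :- open(obj1), mammal(obj1).]. ⇒ new: hot(obj1).
[3] r3 [blue(x) :- hot(obj1).]; r4 [flies(obj1) :- hot(obj1).]; r10 [green(x) :- hot(obj1), closed(obj1).]. ⇒ new: blue(x), flies(obj1), green(x).
[4] r1 [locked(x) :- green(x), open(obj1).]; r6 [active(obj1) :- wooden(obj1), flies(obj1).]. ⇒ new: locked(x), active(obj1).

active(obj1), bird(x), blue(x), closed(obj1), flies(obj1), green(x), hot(obj1), large(obj1), locked(x), mammal(obj1), metal(x), open(obj1), swims(x), valid(obj1), visible(x), wooden(obj1)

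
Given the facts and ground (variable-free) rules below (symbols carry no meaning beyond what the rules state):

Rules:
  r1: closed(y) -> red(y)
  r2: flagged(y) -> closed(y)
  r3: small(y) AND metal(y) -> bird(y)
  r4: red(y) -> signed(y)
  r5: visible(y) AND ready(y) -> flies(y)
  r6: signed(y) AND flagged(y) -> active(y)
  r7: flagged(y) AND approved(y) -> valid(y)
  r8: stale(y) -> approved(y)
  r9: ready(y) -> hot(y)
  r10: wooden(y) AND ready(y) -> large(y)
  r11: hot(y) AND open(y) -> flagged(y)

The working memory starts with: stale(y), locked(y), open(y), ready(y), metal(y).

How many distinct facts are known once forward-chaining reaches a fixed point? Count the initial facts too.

13

Round 1: r8 [stale(y) -> approved(y)]; r9 [ready(y) -> hot(y)]. Adds approved(y), hot(y).
Round 2: r11 [hot(y) AND open(y) -> flagged(y)]. Adds flagged(y).
Round 3: r2 [flagged(y) -> closed(y)]; r7 [flagged(y) AND approved(y) -> valid(y)]. Adds closed(y), valid(y).
Round 4: r1 [closed(y) -> red(y)]. Adds red(y).
Round 5: r4 [red(y) -> signed(y)]. Adds signed(y).
Round 6: r6 [signed(y) AND flagged(y) -> active(y)]. Adds active(y).
Closure: {active(y), approved(y), closed(y), flagged(y), hot(y), locked(y), metal(y), open(y), ready(y), red(y), signed(y), stale(y), valid(y)} — 13 facts.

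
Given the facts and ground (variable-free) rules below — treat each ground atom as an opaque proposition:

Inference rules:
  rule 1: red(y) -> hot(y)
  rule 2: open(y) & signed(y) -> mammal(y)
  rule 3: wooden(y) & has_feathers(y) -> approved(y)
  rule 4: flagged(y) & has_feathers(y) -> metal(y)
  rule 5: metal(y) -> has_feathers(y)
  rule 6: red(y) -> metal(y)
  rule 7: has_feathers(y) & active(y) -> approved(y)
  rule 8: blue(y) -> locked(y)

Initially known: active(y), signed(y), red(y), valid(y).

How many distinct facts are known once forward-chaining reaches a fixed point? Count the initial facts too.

8

Round 1: rule 1 [red(y) -> hot(y)]; rule 6 [red(y) -> metal(y)]. Adds hot(y), metal(y).
Round 2: rule 5 [metal(y) -> has_feathers(y)]. Adds has_feathers(y).
Round 3: rule 7 [has_feathers(y) & active(y) -> approved(y)]. Adds approved(y).
Closure: {active(y), approved(y), has_feathers(y), hot(y), metal(y), red(y), signed(y), valid(y)} — 8 facts.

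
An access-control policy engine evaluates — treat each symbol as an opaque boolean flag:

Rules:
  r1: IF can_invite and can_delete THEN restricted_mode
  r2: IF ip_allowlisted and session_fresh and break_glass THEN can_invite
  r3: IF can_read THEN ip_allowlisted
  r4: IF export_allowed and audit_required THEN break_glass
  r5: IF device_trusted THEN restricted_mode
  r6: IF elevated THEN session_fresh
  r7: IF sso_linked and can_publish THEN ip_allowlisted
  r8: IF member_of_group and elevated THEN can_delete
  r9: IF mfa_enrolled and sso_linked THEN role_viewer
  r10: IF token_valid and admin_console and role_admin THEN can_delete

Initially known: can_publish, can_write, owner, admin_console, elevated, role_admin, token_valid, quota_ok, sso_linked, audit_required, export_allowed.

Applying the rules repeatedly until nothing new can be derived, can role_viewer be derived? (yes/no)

Round 1: r4 [IF export_allowed and audit_required THEN break_glass]; r6 [IF elevated THEN session_fresh]; r7 [IF sso_linked and can_publish THEN ip_allowlisted]; r10 [IF token_valid and admin_console and role_admin THEN can_delete]. New: break_glass, session_fresh, ip_allowlisted, can_delete.
Round 2: r2 [IF ip_allowlisted and session_fresh and break_glass THEN can_invite]. New: can_invite.
Round 3: r1 [IF can_invite and can_delete THEN restricted_mode]. New: restricted_mode.
Fixed point reached. role_viewer is concluded only by r9; r9 needs mfa_enrolled (never derived).

no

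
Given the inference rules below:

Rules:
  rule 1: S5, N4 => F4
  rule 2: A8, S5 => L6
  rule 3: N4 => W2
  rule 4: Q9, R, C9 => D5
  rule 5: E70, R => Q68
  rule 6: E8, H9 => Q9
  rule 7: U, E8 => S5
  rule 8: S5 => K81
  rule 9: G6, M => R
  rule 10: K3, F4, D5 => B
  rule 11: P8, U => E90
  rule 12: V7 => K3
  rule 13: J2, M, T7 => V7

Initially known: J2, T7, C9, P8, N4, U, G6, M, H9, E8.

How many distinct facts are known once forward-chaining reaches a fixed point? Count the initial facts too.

21

[1] rule 3 [N4 => W2]; rule 6 [E8, H9 => Q9]; rule 7 [U, E8 => S5]; rule 9 [G6, M => R]; rule 11 [P8, U => E90]; rule 13 [J2, M, T7 => V7]. ⇒ new: W2, Q9, S5, R, E90, V7.
[2] rule 1 [S5, N4 => F4]; rule 4 [Q9, R, C9 => D5]; rule 8 [S5 => K81]; rule 12 [V7 => K3]. ⇒ new: F4, D5, K81, K3.
[3] rule 10 [K3, F4, D5 => B]. ⇒ new: B.
Closure: {B, C9, D5, E8, E90, F4, G6, H9, J2, K3, K81, M, N4, P8, Q9, R, S5, T7, U, V7, W2} — 21 facts.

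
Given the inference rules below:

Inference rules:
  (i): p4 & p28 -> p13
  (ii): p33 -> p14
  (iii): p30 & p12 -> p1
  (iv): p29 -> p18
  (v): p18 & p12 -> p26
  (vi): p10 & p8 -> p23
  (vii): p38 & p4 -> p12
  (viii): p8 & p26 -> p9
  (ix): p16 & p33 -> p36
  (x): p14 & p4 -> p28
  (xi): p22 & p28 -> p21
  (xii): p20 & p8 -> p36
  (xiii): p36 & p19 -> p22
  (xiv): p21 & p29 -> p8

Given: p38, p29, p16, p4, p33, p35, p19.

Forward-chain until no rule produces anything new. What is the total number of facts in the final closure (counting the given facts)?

Round 1 fires (ii), (iv), (vii), (ix), giving p14, p18, p12, p36.
Round 2 fires (v), (x), (xiii), giving p26, p28, p22.
Round 3 fires (i), (xi), giving p13, p21.
Round 4 fires (xiv), giving p8.
Round 5 fires (viii), giving p9.
Closure: {p12, p13, p14, p16, p18, p19, p21, p22, p26, p28, p29, p33, p35, p36, p38, p4, p8, p9} — 18 facts.

18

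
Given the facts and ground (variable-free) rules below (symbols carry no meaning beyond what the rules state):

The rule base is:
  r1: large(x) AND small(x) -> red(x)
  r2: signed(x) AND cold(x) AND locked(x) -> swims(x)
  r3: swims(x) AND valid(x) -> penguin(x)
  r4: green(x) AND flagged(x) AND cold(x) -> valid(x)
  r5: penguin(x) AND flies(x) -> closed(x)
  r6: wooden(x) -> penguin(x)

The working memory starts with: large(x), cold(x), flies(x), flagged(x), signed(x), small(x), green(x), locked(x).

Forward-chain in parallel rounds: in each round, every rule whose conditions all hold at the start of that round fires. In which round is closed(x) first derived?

3

[1] r1 [large(x) AND small(x) -> red(x)]; r2 [signed(x) AND cold(x) AND locked(x) -> swims(x)]; r4 [green(x) AND flagged(x) AND cold(x) -> valid(x)]. ⇒ new: red(x), swims(x), valid(x).
[2] r3 [swims(x) AND valid(x) -> penguin(x)]. ⇒ new: penguin(x).
[3] r5 [penguin(x) AND flies(x) -> closed(x)]. ⇒ new: closed(x).
closed(x) first appears in round 3.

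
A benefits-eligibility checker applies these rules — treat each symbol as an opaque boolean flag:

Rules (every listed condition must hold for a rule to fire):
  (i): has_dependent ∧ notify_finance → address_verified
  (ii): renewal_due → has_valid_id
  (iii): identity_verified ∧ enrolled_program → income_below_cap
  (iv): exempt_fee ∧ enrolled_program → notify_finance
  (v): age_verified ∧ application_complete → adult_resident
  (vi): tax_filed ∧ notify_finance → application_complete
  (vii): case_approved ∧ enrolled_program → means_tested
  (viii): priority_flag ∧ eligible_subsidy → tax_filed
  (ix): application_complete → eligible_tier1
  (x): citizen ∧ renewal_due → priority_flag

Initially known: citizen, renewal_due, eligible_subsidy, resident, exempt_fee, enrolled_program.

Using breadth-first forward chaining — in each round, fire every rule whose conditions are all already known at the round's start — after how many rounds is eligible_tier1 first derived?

Round 1: (ii) [renewal_due → has_valid_id]; (iv) [exempt_fee ∧ enrolled_program → notify_finance]; (x) [citizen ∧ renewal_due → priority_flag]. Adds has_valid_id, notify_finance, priority_flag.
Round 2: (viii) [priority_flag ∧ eligible_subsidy → tax_filed]. Adds tax_filed.
Round 3: (vi) [tax_filed ∧ notify_finance → application_complete]. Adds application_complete.
Round 4: (ix) [application_complete → eligible_tier1]. Adds eligible_tier1.
eligible_tier1 first appears in round 4.

4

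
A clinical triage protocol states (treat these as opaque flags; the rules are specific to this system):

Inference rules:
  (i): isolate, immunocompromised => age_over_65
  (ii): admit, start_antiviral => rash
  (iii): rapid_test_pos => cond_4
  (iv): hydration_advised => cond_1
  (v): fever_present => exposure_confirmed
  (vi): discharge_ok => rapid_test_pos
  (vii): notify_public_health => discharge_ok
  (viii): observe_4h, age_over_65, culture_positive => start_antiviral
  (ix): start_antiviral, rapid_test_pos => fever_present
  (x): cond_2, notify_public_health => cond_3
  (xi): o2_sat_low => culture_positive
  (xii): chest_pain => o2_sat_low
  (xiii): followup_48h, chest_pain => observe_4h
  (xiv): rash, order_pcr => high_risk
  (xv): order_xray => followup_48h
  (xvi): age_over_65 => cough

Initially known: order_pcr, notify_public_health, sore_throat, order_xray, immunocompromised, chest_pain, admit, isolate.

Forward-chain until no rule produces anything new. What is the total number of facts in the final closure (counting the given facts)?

22

Round 1 fires (i), (vii), (xii), (xv), giving age_over_65, discharge_ok, o2_sat_low, followup_48h.
Round 2 fires (vi), (xi), (xiii), (xvi), giving rapid_test_pos, culture_positive, observe_4h, cough.
Round 3 fires (iii), (viii), giving cond_4, start_antiviral.
Round 4 fires (ii), (ix), giving rash, fever_present.
Round 5 fires (v), (xiv), giving exposure_confirmed, high_risk.
Closure: {admit, age_over_65, chest_pain, cond_4, cough, culture_positive, discharge_ok, exposure_confirmed, fever_present, followup_48h, high_risk, immunocompromised, isolate, notify_public_health, o2_sat_low, observe_4h, order_pcr, order_xray, rapid_test_pos, rash, sore_throat, start_antiviral} — 22 facts.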